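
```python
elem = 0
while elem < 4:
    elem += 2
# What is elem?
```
Trace:
  elem=0
  elem=2
  elem=4

Final answer: 4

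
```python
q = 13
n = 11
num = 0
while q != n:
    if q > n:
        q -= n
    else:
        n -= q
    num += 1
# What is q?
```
Trace:
  q=13
  q=13, n=11
  q=13, n=11, num=0
  q=2, n=11, num=1
  q=2, n=9, num=2
  q=2, n=7, num=3
  q=2, n=5, num=4
  q=2, n=3, num=5
  q=2, n=1, num=6
  q=1, n=1, num=7

Final answer: 1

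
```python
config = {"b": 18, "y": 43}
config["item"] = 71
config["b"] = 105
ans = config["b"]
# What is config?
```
Trace:
  config={'b': 18, 'y': 43}
  config={'b': 18, 'y': 43, 'item': 71}
  config={'b': 105, 'y': 43, 'item': 71}
  config={'b': 105, 'y': 43, 'item': 71}, ans=105

Final answer: {'b': 105, 'y': 43, 'item': 71}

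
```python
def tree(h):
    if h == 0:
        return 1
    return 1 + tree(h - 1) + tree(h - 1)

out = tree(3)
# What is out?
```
Call trace (a repeated sub-call is expanded the first time; later identical calls just restate its return value):
tree(h=3)
  tree(h=2)
    tree(h=1)
      tree(h=0)
      -> return 1
      tree(h=0)
      -> return 1
    -> return 3
    tree(h=1) -> return 3  (same call as traced above)
  -> return 7
  tree(h=2) -> return 7  (same call as traced above)
-> return 15

Final answer: 15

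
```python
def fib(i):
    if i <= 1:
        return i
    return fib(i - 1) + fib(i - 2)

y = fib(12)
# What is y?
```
Call trace (a repeated sub-call is expanded the first time; later identical calls just restate its return value):
fib(i=12)
  fib(i=11)
    fib(i=10)
      fib(i=9)
        fib(i=8)
          fib(i=7)
            fib(i=6)
              fib(i=5)
                fib(i=4)
                  fib(i=3)
                    fib(i=2)
                      fib(i=1)
                      -> return 1
                      fib(i=0)
                      -> return 0
                    -> return 1
                    fib(i=1)
                    -> return 1
                  -> return 2
                  fib(i=2) -> return 1  (same call as traced above)
                -> return 3
                fib(i=3) -> return 2  (same call as traced above)
              -> return 5
              fib(i=4) -> return 3  (same call as traced above)
            -> return 8
            fib(i=5) -> return 5  (same call as traced above)
          -> return 13
          fib(i=6) -> return 8  (same call as traced above)
        -> return 21
        fib(i=7) -> return 13  (same call as traced above)
      -> return 34
      fib(i=8) -> return 21  (same call as traced above)
    -> return 55
    fib(i=9) -> return 34  (same call as traced above)
  -> return 89
  fib(i=10) -> return 55  (same call as traced above)
-> return 144

Final answer: 144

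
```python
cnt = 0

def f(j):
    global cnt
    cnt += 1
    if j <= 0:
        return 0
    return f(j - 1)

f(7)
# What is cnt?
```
Call trace:
f(j=7)
  f(j=6)
    f(j=5)
      f(j=4)
        f(j=3)
          f(j=2)
            f(j=1)
              f(j=0)
              -> return 0
            -> return 0
          -> return 0
        -> return 0
      -> return 0
    -> return 0
  -> return 0
-> return 0

cnt is incremented once per call. f is entered once for each j = 7, 6, 5, 4, 3, 2, 1, 0 (the j <= 0 call returns without recursing), i.e. 7 + 1 calls.
cnt = 8

Final answer: 8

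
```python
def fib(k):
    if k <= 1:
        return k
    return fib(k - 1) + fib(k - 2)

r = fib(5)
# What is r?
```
Call trace (a repeated sub-call is expanded the first time; later identical calls just restate its return value):
fib(k=5)
  fib(k=4)
    fib(k=3)
      fib(k=2)
        fib(k=1)
        -> return 1
        fib(k=0)
        -> return 0
      -> return 1
      fib(k=1)
      -> return 1
    -> return 2
    fib(k=2) -> return 1  (same call as traced above)
  -> return 3
  fib(k=3) -> return 2  (same call as traced above)
-> return 5

Final answer: 5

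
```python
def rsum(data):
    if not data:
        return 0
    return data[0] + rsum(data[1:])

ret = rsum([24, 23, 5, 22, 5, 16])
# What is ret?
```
Call trace:
rsum(data=[24, 23, 5, 22, 5, 16])
  rsum(data=[23, 5, 22, 5, 16])
    rsum(data=[5, 22, 5, 16])
      rsum(data=[22, 5, 16])
        rsum(data=[5, 16])
          rsum(data=[16])
            rsum(data=[])
            -> return 0
          -> return 16
        -> return 21
      -> return 43
    -> return 48
  -> return 71
-> return 95

Final answer: 95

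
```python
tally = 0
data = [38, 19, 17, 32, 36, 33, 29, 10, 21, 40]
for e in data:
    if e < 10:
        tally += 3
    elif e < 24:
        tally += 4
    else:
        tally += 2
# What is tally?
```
Trace:
  tally=0
  tally=2, e=38
  tally=6, e=19
  tally=10, e=17
  tally=12, e=32
  tally=14, e=36
  tally=16, e=33
  tally=18, e=29
  tally=22, e=10
  tally=26, e=21
  tally=28, e=40

Final answer: 28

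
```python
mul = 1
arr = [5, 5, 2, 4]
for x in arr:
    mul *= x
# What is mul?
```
Trace:
  mul=1
  mul=5, x=5
  mul=25, x=5
  mul=50, x=2
  mul=200, x=4

Final answer: 200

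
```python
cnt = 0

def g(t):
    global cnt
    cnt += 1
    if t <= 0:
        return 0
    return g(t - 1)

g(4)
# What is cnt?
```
Call trace:
g(t=4)
  g(t=3)
    g(t=2)
      g(t=1)
        g(t=0)
        -> return 0
      -> return 0
    -> return 0
  -> return 0
-> return 0

cnt is incremented once per call. g is entered once for each t = 4, 3, 2, 1, 0 (the t <= 0 call returns without recursing), i.e. 4 + 1 calls.
cnt = 5

Final answer: 5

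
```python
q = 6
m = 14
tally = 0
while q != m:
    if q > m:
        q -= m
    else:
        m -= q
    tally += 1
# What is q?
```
Trace:
  q=6
  q=6, m=14
  q=6, m=14, tally=0
  q=6, m=8, tally=1
  q=6, m=2, tally=2
  q=4, m=2, tally=3
  q=2, m=2, tally=4

Final answer: 2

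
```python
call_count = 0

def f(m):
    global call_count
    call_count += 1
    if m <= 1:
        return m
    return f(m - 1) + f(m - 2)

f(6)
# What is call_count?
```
Call trace (a repeated sub-call is expanded the first time; later identical calls just restate its return value):
f(m=6)
  f(m=5)
    f(m=4)
      f(m=3)
        f(m=2)
          f(m=1)
          -> return 1
          f(m=0)
          -> return 0
        -> return 1
        f(m=1)
        -> return 1
      -> return 2
      f(m=2) -> return 1  (same call as traced above)
    -> return 3
    f(m=3) -> return 2  (same call as traced above)
  -> return 5
  f(m=4) -> return 3  (same call as traced above)
-> return 8

call_count is incremented once per call, so count the calls in each subtree. Let C(m) = number of calls made by f(m).
C(0) = C(1) = 1 (base case, no recursion); C(m) = 1 + C(m - 1) + C(m - 2) otherwise.
C(2) = 1 + C(1) + C(0) = 1 + 1 + 1 = 3
C(3) = 1 + C(2) + C(1) = 1 + 3 + 1 = 5
C(4) = 1 + C(3) + C(2) = 1 + 5 + 3 = 9
C(5) = 1 + C(4) + C(3) = 1 + 9 + 5 = 15
C(6) = 1 + C(5) + C(4) = 1 + 15 + 9 = 25
call_count = C(6) = 25

Final answer: 25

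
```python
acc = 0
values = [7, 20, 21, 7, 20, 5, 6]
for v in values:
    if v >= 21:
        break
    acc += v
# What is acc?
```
Trace:
  acc=0
  acc=7, v=7
  acc=27, v=20
  acc=27, v=21

Final answer: 27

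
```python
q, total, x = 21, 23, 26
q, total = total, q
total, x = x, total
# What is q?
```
Trace:
  q=21, total=23, x=26
  q=23, total=21, x=26
  q=23, total=26, x=21

Final answer: 23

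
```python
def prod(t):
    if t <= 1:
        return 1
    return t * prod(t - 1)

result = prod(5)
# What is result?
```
Call trace:
prod(t=5)
  prod(t=4)
    prod(t=3)
      prod(t=2)
        prod(t=1)
        -> return 1
      -> return 2
    -> return 6
  -> return 24
-> return 120

Final answer: 120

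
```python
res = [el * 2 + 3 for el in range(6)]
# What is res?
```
Trace:
  el=0
  el=1
  el=2
  el=3
  el=4
  el=5
  res=[3, 5, 7, 9, 11, 13]

Final answer: [3, 5, 7, 9, 11, 13]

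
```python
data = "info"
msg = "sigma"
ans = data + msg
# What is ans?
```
Trace:
  data='info'
  data='info', msg='sigma'
  data='info', msg='sigma', ans='infosigma'

Final answer: 'infosigma'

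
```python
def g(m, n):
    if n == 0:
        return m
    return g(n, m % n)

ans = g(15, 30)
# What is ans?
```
Call trace:
g(m=15, n=30)
  g(m=30, n=15)
    g(m=15, n=0)
    -> return 15
  -> return 15
-> return 15

Final answer: 15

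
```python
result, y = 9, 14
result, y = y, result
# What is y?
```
Trace:
  result=9, y=14
  result=14, y=9

Final answer: 9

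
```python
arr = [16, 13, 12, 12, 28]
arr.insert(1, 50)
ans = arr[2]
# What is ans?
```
Trace:
  arr=[16, 13, 12, 12, 28]
  arr=[16, 50, 13, 12, 12, 28]
  arr=[16, 50, 13, 12, 12, 28], ans=13

Final answer: 13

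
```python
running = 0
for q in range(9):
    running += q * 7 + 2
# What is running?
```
Trace:
  running=0
  running=2, q=0
  running=11, q=1
  running=27, q=2
  running=50, q=3
  running=80, q=4
  running=117, q=5
  running=161, q=6
  running=212, q=7
  running=270, q=8

Final answer: 270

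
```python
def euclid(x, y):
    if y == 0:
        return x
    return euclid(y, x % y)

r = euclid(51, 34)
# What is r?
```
Call trace:
euclid(x=51, y=34)
  euclid(x=34, y=17)
    euclid(x=17, y=0)
    -> return 17
  -> return 17
-> return 17

Final answer: 17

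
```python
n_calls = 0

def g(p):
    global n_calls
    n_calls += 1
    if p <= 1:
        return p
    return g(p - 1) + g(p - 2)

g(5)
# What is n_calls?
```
Call trace (a repeated sub-call is expanded the first time; later identical calls just restate its return value):
g(p=5)
  g(p=4)
    g(p=3)
      g(p=2)
        g(p=1)
        -> return 1
        g(p=0)
        -> return 0
      -> return 1
      g(p=1)
      -> return 1
    -> return 2
    g(p=2) -> return 1  (same call as traced above)
  -> return 3
  g(p=3) -> return 2  (same call as traced above)
-> return 5

n_calls is incremented once per call, so count the calls in each subtree. Let C(p) = number of calls made by g(p).
C(0) = C(1) = 1 (base case, no recursion); C(p) = 1 + C(p - 1) + C(p - 2) otherwise.
C(2) = 1 + C(1) + C(0) = 1 + 1 + 1 = 3
C(3) = 1 + C(2) + C(1) = 1 + 3 + 1 = 5
C(4) = 1 + C(3) + C(2) = 1 + 5 + 3 = 9
C(5) = 1 + C(4) + C(3) = 1 + 9 + 5 = 15
n_calls = C(5) = 15

Final answer: 15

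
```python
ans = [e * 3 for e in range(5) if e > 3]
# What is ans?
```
Trace:
  e=0
  e=1
  e=2
  e=3
  e=4
  ans=[12]

Final answer: [12]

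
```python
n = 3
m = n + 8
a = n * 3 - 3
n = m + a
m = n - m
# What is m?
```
Trace:
  n=3
  n=3, m=11
  n=3, m=11, a=6
  n=17, m=11, a=6
  n=17, m=6, a=6

Final answer: 6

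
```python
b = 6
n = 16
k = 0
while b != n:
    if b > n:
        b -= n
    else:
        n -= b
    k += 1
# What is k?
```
Trace:
  b=6
  b=6, n=16
  b=6, n=16, k=0
  b=6, n=10, k=1
  b=6, n=4, k=2
  b=2, n=4, k=3
  b=2, n=2, k=4

Final answer: 4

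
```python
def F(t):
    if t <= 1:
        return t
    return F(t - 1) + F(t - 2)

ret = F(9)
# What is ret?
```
Call trace (a repeated sub-call is expanded the first time; later identical calls just restate its return value):
F(t=9)
  F(t=8)
    F(t=7)
      F(t=6)
        F(t=5)
          F(t=4)
            F(t=3)
              F(t=2)
                F(t=1)
                -> return 1
                F(t=0)
                -> return 0
              -> return 1
              F(t=1)
              -> return 1
            -> return 2
            F(t=2) -> return 1  (same call as traced above)
          -> return 3
          F(t=3) -> return 2  (same call as traced above)
        -> return 5
        F(t=4) -> return 3  (same call as traced above)
      -> return 8
      F(t=5) -> return 5  (same call as traced above)
    -> return 13
    F(t=6) -> return 8  (same call as traced above)
  -> return 21
  F(t=7) -> return 13  (same call as traced above)
-> return 34

Final answer: 34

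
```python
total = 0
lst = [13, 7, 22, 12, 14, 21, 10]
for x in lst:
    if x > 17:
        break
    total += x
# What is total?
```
Trace:
  total=0
  total=13, x=13
  total=20, x=7
  total=20, x=22

Final answer: 20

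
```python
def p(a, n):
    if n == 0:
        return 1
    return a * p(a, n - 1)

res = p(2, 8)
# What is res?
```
Call trace:
p(a=2, n=8)
  p(a=2, n=7)
    p(a=2, n=6)
      p(a=2, n=5)
        p(a=2, n=4)
          p(a=2, n=3)
            p(a=2, n=2)
              p(a=2, n=1)
                p(a=2, n=0)
                -> return 1
              -> return 2
            -> return 4
          -> return 8
        -> return 16
      -> return 32
    -> return 64
  -> return 128
-> return 256

Final answer: 256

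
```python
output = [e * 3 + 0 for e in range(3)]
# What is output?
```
Trace:
  e=0
  e=1
  e=2
  output=[0, 3, 6]

Final answer: [0, 3, 6]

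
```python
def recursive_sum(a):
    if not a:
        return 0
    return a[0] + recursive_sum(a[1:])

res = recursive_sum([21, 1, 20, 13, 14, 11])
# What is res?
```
Call trace:
recursive_sum(a=[21, 1, 20, 13, 14, 11])
  recursive_sum(a=[1, 20, 13, 14, 11])
    recursive_sum(a=[20, 13, 14, 11])
      recursive_sum(a=[13, 14, 11])
        recursive_sum(a=[14, 11])
          recursive_sum(a=[11])
            recursive_sum(a=[])
            -> return 0
          -> return 11
        -> return 25
      -> return 38
    -> return 58
  -> return 59
-> return 80

Final answer: 80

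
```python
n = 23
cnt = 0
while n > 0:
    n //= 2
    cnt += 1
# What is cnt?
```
Trace:
  n=23
  n=23, cnt=0
  n=11, cnt=1
  n=5, cnt=2
  n=2, cnt=3
  n=1, cnt=4
  n=0, cnt=5

Final answer: 5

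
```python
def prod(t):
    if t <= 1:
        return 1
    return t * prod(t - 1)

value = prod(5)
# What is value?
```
Call trace:
prod(t=5)
  prod(t=4)
    prod(t=3)
      prod(t=2)
        prod(t=1)
        -> return 1
      -> return 2
    -> return 6
  -> return 24
-> return 120

Final answer: 120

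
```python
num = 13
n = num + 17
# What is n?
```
Trace:
  num=13
  num=13, n=30

Final answer: 30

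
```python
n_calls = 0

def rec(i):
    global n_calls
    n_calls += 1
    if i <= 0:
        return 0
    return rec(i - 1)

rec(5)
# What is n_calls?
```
Call trace:
rec(i=5)
  rec(i=4)
    rec(i=3)
      rec(i=2)
        rec(i=1)
          rec(i=0)
          -> return 0
        -> return 0
      -> return 0
    -> return 0
  -> return 0
-> return 0

n_calls is incremented once per call. rec is entered once for each i = 5, 4, 3, 2, 1, 0 (the i <= 0 call returns without recursing), i.e. 5 + 1 calls.
n_calls = 6

Final answer: 6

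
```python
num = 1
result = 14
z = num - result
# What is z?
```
Trace:
  num=1
  num=1, result=14
  num=1, result=14, z=-13

Final answer: -13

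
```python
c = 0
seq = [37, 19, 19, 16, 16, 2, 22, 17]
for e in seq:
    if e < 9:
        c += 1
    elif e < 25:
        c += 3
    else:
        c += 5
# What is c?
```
Trace:
  c=0
  c=5, e=37
  c=8, e=19
  c=11, e=19
  c=14, e=16
  c=17, e=16
  c=18, e=2
  c=21, e=22
  c=24, e=17

Final answer: 24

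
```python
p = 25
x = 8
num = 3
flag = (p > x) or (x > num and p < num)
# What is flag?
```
Trace:
  p=25
  p=25, x=8
  p=25, x=8, num=3
  p=25, x=8, num=3, flag=True

Final answer: True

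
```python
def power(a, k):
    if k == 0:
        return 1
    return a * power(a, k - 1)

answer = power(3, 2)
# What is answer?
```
Call trace:
power(a=3, k=2)
  power(a=3, k=1)
    power(a=3, k=0)
    -> return 1
  -> return 3
-> return 9

Final answer: 9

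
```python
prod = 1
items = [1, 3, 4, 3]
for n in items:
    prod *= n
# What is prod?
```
Trace:
  prod=1
  prod=1, n=1
  prod=3, n=3
  prod=12, n=4
  prod=36, n=3

Final answer: 36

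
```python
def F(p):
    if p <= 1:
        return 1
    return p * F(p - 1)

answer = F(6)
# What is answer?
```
Call trace:
F(p=6)
  F(p=5)
    F(p=4)
      F(p=3)
        F(p=2)
          F(p=1)
          -> return 1
        -> return 2
      -> return 6
    -> return 24
  -> return 120
-> return 720

Final answer: 720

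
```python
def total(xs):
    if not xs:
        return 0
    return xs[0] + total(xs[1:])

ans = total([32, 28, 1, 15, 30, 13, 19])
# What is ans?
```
Call trace:
total(xs=[32, 28, 1, 15, 30, 13, 19])
  total(xs=[28, 1, 15, 30, 13, 19])
    total(xs=[1, 15, 30, 13, 19])
      total(xs=[15, 30, 13, 19])
        total(xs=[30, 13, 19])
          total(xs=[13, 19])
            total(xs=[19])
              total(xs=[])
              -> return 0
            -> return 19
          -> return 32
        -> return 62
      -> return 77
    -> return 78
  -> return 106
-> return 138

Final answer: 138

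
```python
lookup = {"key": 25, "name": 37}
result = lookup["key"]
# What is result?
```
Trace:
  lookup={'key': 25, 'name': 37}
  lookup={'key': 25, 'name': 37}, result=25

Final answer: 25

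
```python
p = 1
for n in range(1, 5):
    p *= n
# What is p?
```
Trace:
  p=1
  p=1, n=1
  p=2, n=2
  p=6, n=3
  p=24, n=4

Final answer: 24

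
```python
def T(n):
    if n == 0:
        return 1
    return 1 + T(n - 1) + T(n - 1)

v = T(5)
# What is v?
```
Call trace (a repeated sub-call is expanded the first time; later identical calls just restate its return value):
T(n=5)
  T(n=4)
    T(n=3)
      T(n=2)
        T(n=1)
          T(n=0)
          -> return 1
          T(n=0)
          -> return 1
        -> return 3
        T(n=1) -> return 3  (same call as traced above)
      -> return 7
      T(n=2) -> return 7  (same call as traced above)
    -> return 15
    T(n=3) -> return 15  (same call as traced above)
  -> return 31
  T(n=4) -> return 31  (same call as traced above)
-> return 63

Final answer: 63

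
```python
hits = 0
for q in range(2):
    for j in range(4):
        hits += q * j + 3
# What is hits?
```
Trace:
  hits=0
  hits=3, q=0, j=0
  hits=6, q=0, j=1
  hits=9, q=0, j=2
  hits=12, q=0, j=3
  hits=15, q=1, j=0
  hits=19, q=1, j=1
  hits=24, q=1, j=2
  hits=30, q=1, j=3

Final answer: 30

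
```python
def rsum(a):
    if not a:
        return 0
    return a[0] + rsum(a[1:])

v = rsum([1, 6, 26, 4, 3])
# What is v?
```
Call trace:
rsum(a=[1, 6, 26, 4, 3])
  rsum(a=[6, 26, 4, 3])
    rsum(a=[26, 4, 3])
      rsum(a=[4, 3])
        rsum(a=[3])
          rsum(a=[])
          -> return 0
        -> return 3
      -> return 7
    -> return 33
  -> return 39
-> return 40

Final answer: 40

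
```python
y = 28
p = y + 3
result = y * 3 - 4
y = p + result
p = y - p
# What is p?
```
Trace:
  y=28
  y=28, p=31
  y=28, p=31, result=80
  y=111, p=31, result=80
  y=111, p=80, result=80

Final answer: 80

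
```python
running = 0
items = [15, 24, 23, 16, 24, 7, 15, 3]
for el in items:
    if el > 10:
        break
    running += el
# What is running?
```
Trace:
  running=0
  running=0, el=15

Final answer: 0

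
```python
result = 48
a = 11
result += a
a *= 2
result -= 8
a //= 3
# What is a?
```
Trace:
  result=48
  result=48, a=11
  result=59, a=11
  result=59, a=22
  result=51, a=22
  result=51, a=7

Final answer: 7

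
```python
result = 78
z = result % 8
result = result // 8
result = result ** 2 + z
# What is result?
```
Trace:
  result=78
  result=78, z=6
  result=9, z=6
  result=87, z=6

Final answer: 87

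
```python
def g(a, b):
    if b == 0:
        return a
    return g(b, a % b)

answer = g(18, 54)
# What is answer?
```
Call trace:
g(a=18, b=54)
  g(a=54, b=18)
    g(a=18, b=0)
    -> return 18
  -> return 18
-> return 18

Final answer: 18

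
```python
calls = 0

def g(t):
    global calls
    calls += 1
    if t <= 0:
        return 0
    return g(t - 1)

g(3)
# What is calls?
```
Call trace:
g(t=3)
  g(t=2)
    g(t=1)
      g(t=0)
      -> return 0
    -> return 0
  -> return 0
-> return 0

calls is incremented once per call. g is entered once for each t = 3, 2, 1, 0 (the t <= 0 call returns without recursing), i.e. 3 + 1 calls.
calls = 4

Final answer: 4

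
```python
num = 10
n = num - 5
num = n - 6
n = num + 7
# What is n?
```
Trace:
  num=10
  num=10, n=5
  num=-1, n=5
  num=-1, n=6

Final answer: 6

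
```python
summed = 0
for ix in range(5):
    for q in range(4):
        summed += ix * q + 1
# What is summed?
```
Trace:
  summed=0
  summed=1, ix=0, q=0
  summed=2, ix=0, q=1
  summed=3, ix=0, q=2
  summed=4, ix=0, q=3
  summed=5, ix=1, q=0
  summed=7, ix=1, q=1
  summed=10, ix=1, q=2
  summed=14, ix=1, q=3
  summed=15, ix=2, q=0
  summed=18, ix=2, q=1
  summed=23, ix=2, q=2
  summed=30, ix=2, q=3
  summed=31, ix=3, q=0
  summed=35, ix=3, q=1
  summed=42, ix=3, q=2
  summed=52, ix=3, q=3
  summed=53, ix=4, q=0
  summed=58, ix=4, q=1
  summed=67, ix=4, q=2
  summed=80, ix=4, q=3

Final answer: 80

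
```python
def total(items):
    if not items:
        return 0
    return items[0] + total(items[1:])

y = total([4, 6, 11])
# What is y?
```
Call trace:
total(items=[4, 6, 11])
  total(items=[6, 11])
    total(items=[11])
      total(items=[])
      -> return 0
    -> return 11
  -> return 17
-> return 21

Final answer: 21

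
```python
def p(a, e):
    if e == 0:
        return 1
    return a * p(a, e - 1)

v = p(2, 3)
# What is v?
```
Call trace:
p(a=2, e=3)
  p(a=2, e=2)
    p(a=2, e=1)
      p(a=2, e=0)
      -> return 1
    -> return 2
  -> return 4
-> return 8

Final answer: 8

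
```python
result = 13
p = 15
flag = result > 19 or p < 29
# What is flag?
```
Trace:
  result=13
  result=13, p=15
  result=13, p=15, flag=True

Final answer: True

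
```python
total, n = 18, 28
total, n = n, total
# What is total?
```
Trace:
  total=18, n=28
  total=28, n=18

Final answer: 28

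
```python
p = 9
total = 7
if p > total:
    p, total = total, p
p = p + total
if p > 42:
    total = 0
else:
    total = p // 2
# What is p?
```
Trace:
  p=9
  p=9, total=7
  p=7, total=9
  p=16, total=9
  p=16, total=8

Final answer: 16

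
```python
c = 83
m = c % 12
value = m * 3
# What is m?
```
Trace:
  c=83
  c=83, m=11
  c=83, m=11, value=33

Final answer: 11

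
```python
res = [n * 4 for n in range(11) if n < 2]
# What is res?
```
Trace:
  n=0
  n=1
  n=2
  n=3
  n=4
  n=5
  n=6
  n=7
  n=8
  n=9
  n=10
  res=[0, 4]

Final answer: [0, 4]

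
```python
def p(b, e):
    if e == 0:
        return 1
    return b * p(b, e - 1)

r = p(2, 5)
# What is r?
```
Call trace:
p(b=2, e=5)
  p(b=2, e=4)
    p(b=2, e=3)
      p(b=2, e=2)
        p(b=2, e=1)
          p(b=2, e=0)
          -> return 1
        -> return 2
      -> return 4
    -> return 8
  -> return 16
-> return 32

Final answer: 32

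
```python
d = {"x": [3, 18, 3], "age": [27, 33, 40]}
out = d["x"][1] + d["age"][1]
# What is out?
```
Trace:
  d={'x': [3, 18, 3], 'age': [27, 33, 40]}
  d={'x': [3, 18, 3], 'age': [27, 33, 40]}, out=51

Final answer: 51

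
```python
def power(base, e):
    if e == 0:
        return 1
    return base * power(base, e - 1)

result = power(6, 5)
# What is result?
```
Call trace:
power(base=6, e=5)
  power(base=6, e=4)
    power(base=6, e=3)
      power(base=6, e=2)
        power(base=6, e=1)
          power(base=6, e=0)
          -> return 1
        -> return 6
      -> return 36
    -> return 216
  -> return 1296
-> return 7776

Final answer: 7776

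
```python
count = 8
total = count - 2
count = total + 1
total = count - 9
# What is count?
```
Trace:
  count=8
  count=8, total=6
  count=7, total=6
  count=7, total=-2

Final answer: 7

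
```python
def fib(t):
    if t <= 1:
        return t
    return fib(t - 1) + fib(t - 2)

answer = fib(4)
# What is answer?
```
Call trace (a repeated sub-call is expanded the first time; later identical calls just restate its return value):
fib(t=4)
  fib(t=3)
    fib(t=2)
      fib(t=1)
      -> return 1
      fib(t=0)
      -> return 0
    -> return 1
    fib(t=1)
    -> return 1
  -> return 2
  fib(t=2) -> return 1  (same call as traced above)
-> return 3

Final answer: 3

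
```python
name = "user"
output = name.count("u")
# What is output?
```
Trace:
  name='user'
  name='user', output=1

Final answer: 1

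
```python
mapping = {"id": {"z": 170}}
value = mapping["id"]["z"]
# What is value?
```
Trace:
  mapping={'id': {'z': 170}}
  mapping={'id': {'z': 170}}, value=170

Final answer: 170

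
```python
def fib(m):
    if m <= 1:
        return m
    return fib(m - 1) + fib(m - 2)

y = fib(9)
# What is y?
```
Call trace (a repeated sub-call is expanded the first time; later identical calls just restate its return value):
fib(m=9)
  fib(m=8)
    fib(m=7)
      fib(m=6)
        fib(m=5)
          fib(m=4)
            fib(m=3)
              fib(m=2)
                fib(m=1)
                -> return 1
                fib(m=0)
                -> return 0
              -> return 1
              fib(m=1)
              -> return 1
            -> return 2
            fib(m=2) -> return 1  (same call as traced above)
          -> return 3
          fib(m=3) -> return 2  (same call as traced above)
        -> return 5
        fib(m=4) -> return 3  (same call as traced above)
      -> return 8
      fib(m=5) -> return 5  (same call as traced above)
    -> return 13
    fib(m=6) -> return 8  (same call as traced above)
  -> return 21
  fib(m=7) -> return 13  (same call as traced above)
-> return 34

Final answer: 34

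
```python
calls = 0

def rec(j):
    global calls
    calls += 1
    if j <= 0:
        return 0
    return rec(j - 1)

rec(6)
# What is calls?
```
Call trace:
rec(j=6)
  rec(j=5)
    rec(j=4)
      rec(j=3)
        rec(j=2)
          rec(j=1)
            rec(j=0)
            -> return 0
          -> return 0
        -> return 0
      -> return 0
    -> return 0
  -> return 0
-> return 0

calls is incremented once per call. rec is entered once for each j = 6, 5, 4, 3, 2, 1, 0 (the j <= 0 call returns without recursing), i.e. 6 + 1 calls.
calls = 7

Final answer: 7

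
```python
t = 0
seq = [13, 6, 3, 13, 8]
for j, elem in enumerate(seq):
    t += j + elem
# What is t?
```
Trace:
  t=0
  t=13, j=0, elem=13
  t=20, j=1, elem=6
  t=25, j=2, elem=3
  t=41, j=3, elem=13
  t=53, j=4, elem=8

Final answer: 53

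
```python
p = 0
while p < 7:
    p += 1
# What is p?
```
Trace:
  p=0
  p=1
  p=2
  p=3
  p=4
  p=5
  p=6
  p=7

Final answer: 7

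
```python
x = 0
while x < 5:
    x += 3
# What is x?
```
Trace:
  x=0
  x=3
  x=6

Final answer: 6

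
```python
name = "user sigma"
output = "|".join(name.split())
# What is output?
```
Trace:
  name='user sigma'
  name='user sigma', output='user|sigma'

Final answer: 'user|sigma'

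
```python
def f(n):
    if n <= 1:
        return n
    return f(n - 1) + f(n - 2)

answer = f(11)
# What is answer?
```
Call trace (a repeated sub-call is expanded the first time; later identical calls just restate its return value):
f(n=11)
  f(n=10)
    f(n=9)
      f(n=8)
        f(n=7)
          f(n=6)
            f(n=5)
              f(n=4)
                f(n=3)
                  f(n=2)
                    f(n=1)
                    -> return 1
                    f(n=0)
                    -> return 0
                  -> return 1
                  f(n=1)
                  -> return 1
                -> return 2
                f(n=2) -> return 1  (same call as traced above)
              -> return 3
              f(n=3) -> return 2  (same call as traced above)
            -> return 5
            f(n=4) -> return 3  (same call as traced above)
          -> return 8
          f(n=5) -> return 5  (same call as traced above)
        -> return 13
        f(n=6) -> return 8  (same call as traced above)
      -> return 21
      f(n=7) -> return 13  (same call as traced above)
    -> return 34
    f(n=8) -> return 21  (same call as traced above)
  -> return 55
  f(n=9) -> return 34  (same call as traced above)
-> return 89

Final answer: 89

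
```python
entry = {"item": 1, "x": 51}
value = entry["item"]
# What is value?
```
Trace:
  entry={'item': 1, 'x': 51}
  entry={'item': 1, 'x': 51}, value=1

Final answer: 1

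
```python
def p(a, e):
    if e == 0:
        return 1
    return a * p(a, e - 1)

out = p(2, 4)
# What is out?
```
Call trace:
p(a=2, e=4)
  p(a=2, e=3)
    p(a=2, e=2)
      p(a=2, e=1)
        p(a=2, e=0)
        -> return 1
      -> return 2
    -> return 4
  -> return 8
-> return 16

Final answer: 16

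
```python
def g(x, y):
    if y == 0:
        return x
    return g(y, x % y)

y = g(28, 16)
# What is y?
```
Call trace:
g(x=28, y=16)
  g(x=16, y=12)
    g(x=12, y=4)
      g(x=4, y=0)
      -> return 4
    -> return 4
  -> return 4
-> return 4

Final answer: 4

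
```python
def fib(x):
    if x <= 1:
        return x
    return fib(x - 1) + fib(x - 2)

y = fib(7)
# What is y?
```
Call trace (a repeated sub-call is expanded the first time; later identical calls just restate its return value):
fib(x=7)
  fib(x=6)
    fib(x=5)
      fib(x=4)
        fib(x=3)
          fib(x=2)
            fib(x=1)
            -> return 1
            fib(x=0)
            -> return 0
          -> return 1
          fib(x=1)
          -> return 1
        -> return 2
        fib(x=2) -> return 1  (same call as traced above)
      -> return 3
      fib(x=3) -> return 2  (same call as traced above)
    -> return 5
    fib(x=4) -> return 3  (same call as traced above)
  -> return 8
  fib(x=5) -> return 5  (same call as traced above)
-> return 13

Final answer: 13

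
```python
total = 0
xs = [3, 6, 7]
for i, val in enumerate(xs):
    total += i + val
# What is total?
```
Trace:
  total=0
  total=3, i=0, val=3
  total=10, i=1, val=6
  total=19, i=2, val=7

Final answer: 19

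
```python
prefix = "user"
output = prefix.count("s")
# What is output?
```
Trace:
  prefix='user'
  prefix='user', output=1

Final answer: 1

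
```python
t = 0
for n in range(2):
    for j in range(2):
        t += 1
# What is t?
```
Trace:
  t=0
  t=1, n=0, j=0
  t=2, n=0, j=1
  t=3, n=1, j=0
  t=4, n=1, j=1

Final answer: 4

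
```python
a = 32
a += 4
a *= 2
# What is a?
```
Trace:
  a=32
  a=36
  a=72

Final answer: 72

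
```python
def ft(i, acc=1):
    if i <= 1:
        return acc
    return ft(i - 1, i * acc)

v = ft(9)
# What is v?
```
Call trace:
ft(i=9, acc=1)
  ft(i=8, acc=9)
    ft(i=7, acc=72)
      ft(i=6, acc=504)
        ft(i=5, acc=3024)
          ft(i=4, acc=15120)
            ft(i=3, acc=60480)
              ft(i=2, acc=181440)
                ft(i=1, acc=362880)
                -> return 362880
              -> return 362880
            -> return 362880
          -> return 362880
        -> return 362880
      -> return 362880
    -> return 362880
  -> return 362880
-> return 362880

Final answer: 362880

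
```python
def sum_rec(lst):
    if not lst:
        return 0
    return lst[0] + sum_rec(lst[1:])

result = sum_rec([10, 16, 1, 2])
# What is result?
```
Call trace:
sum_rec(lst=[10, 16, 1, 2])
  sum_rec(lst=[16, 1, 2])
    sum_rec(lst=[1, 2])
      sum_rec(lst=[2])
        sum_rec(lst=[])
        -> return 0
      -> return 2
    -> return 3
  -> return 19
-> return 29

Final answer: 29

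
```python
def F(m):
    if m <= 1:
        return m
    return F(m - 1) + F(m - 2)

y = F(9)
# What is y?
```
Call trace (a repeated sub-call is expanded the first time; later identical calls just restate its return value):
F(m=9)
  F(m=8)
    F(m=7)
      F(m=6)
        F(m=5)
          F(m=4)
            F(m=3)
              F(m=2)
                F(m=1)
                -> return 1
                F(m=0)
                -> return 0
              -> return 1
              F(m=1)
              -> return 1
            -> return 2
            F(m=2) -> return 1  (same call as traced above)
          -> return 3
          F(m=3) -> return 2  (same call as traced above)
        -> return 5
        F(m=4) -> return 3  (same call as traced above)
      -> return 8
      F(m=5) -> return 5  (same call as traced above)
    -> return 13
    F(m=6) -> return 8  (same call as traced above)
  -> return 21
  F(m=7) -> return 13  (same call as traced above)
-> return 34

Final answer: 34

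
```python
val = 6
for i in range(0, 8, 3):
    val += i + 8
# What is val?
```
Trace:
  val=6
  val=14, i=0
  val=25, i=3
  val=39, i=6

Final answer: 39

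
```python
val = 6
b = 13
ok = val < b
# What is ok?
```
Trace:
  val=6
  val=6, b=13
  val=6, b=13, ok=True

Final answer: True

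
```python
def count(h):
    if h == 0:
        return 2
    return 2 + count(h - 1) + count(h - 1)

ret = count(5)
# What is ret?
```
Call trace (a repeated sub-call is expanded the first time; later identical calls just restate its return value):
count(h=5)
  count(h=4)
    count(h=3)
      count(h=2)
        count(h=1)
          count(h=0)
          -> return 2
          count(h=0)
          -> return 2
        -> return 6
        count(h=1) -> return 6  (same call as traced above)
      -> return 14
      count(h=2) -> return 14  (same call as traced above)
    -> return 30
    count(h=3) -> return 30  (same call as traced above)
  -> return 62
  count(h=4) -> return 62  (same call as traced above)
-> return 126

Final answer: 126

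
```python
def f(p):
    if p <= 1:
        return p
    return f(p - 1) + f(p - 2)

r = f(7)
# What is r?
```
Call trace (a repeated sub-call is expanded the first time; later identical calls just restate its return value):
f(p=7)
  f(p=6)
    f(p=5)
      f(p=4)
        f(p=3)
          f(p=2)
            f(p=1)
            -> return 1
            f(p=0)
            -> return 0
          -> return 1
          f(p=1)
          -> return 1
        -> return 2
        f(p=2) -> return 1  (same call as traced above)
      -> return 3
      f(p=3) -> return 2  (same call as traced above)
    -> return 5
    f(p=4) -> return 3  (same call as traced above)
  -> return 8
  f(p=5) -> return 5  (same call as traced above)
-> return 13

Final answer: 13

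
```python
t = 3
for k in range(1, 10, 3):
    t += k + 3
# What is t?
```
Trace:
  t=3
  t=7, k=1
  t=14, k=4
  t=24, k=7

Final answer: 24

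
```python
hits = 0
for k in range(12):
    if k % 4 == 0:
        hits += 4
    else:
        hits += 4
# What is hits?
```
Trace:
  hits=0
  hits=4, k=0
  hits=8, k=1
  hits=12, k=2
  hits=16, k=3
  hits=20, k=4
  hits=24, k=5
  hits=28, k=6
  hits=32, k=7
  hits=36, k=8
  hits=40, k=9
  hits=44, k=10
  hits=48, k=11

Final answer: 48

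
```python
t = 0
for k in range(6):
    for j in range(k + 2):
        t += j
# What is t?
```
Trace:
  t=0
  t=0, k=0, j=0
  t=1, k=0, j=1
  t=1, k=1, j=0
  t=2, k=1, j=1
  t=4, k=1, j=2
  t=4, k=2, j=0
  t=5, k=2, j=1
  t=7, k=2, j=2
  t=10, k=2, j=3
  t=10, k=3, j=0
  t=11, k=3, j=1
  t=13, k=3, j=2
  t=16, k=3, j=3
  t=20, k=3, j=4
  t=20, k=4, j=0
  t=21, k=4, j=1
  t=23, k=4, j=2
  t=26, k=4, j=3
  t=30, k=4, j=4
  t=35, k=4, j=5
  t=35, k=5, j=0
  t=36, k=5, j=1
  t=38, k=5, j=2
  t=41, k=5, j=3
  t=45, k=5, j=4
  t=50, k=5, j=5
  t=56, k=5, j=6

Final answer: 56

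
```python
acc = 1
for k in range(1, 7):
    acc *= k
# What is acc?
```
Trace:
  acc=1
  acc=1, k=1
  acc=2, k=2
  acc=6, k=3
  acc=24, k=4
  acc=120, k=5
  acc=720, k=6

Final answer: 720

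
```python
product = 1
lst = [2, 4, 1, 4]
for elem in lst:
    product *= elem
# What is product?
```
Trace:
  product=1
  product=2, elem=2
  product=8, elem=4
  product=8, elem=1
  product=32, elem=4

Final answer: 32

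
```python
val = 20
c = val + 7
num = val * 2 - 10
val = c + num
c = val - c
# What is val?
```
Trace:
  val=20
  val=20, c=27
  val=20, c=27, num=30
  val=57, c=27, num=30
  val=57, c=30, num=30

Final answer: 57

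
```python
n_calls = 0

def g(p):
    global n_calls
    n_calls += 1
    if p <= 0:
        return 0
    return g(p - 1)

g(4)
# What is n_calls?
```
Call trace:
g(p=4)
  g(p=3)
    g(p=2)
      g(p=1)
        g(p=0)
        -> return 0
      -> return 0
    -> return 0
  -> return 0
-> return 0

n_calls is incremented once per call. g is entered once for each p = 4, 3, 2, 1, 0 (the p <= 0 call returns without recursing), i.e. 4 + 1 calls.
n_calls = 5

Final answer: 5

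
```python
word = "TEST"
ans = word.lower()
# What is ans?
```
Trace:
  word='TEST'
  word='TEST', ans='test'

Final answer: 'test'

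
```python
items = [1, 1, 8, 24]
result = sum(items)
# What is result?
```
Trace:
  items=[1, 1, 8, 24]
  items=[1, 1, 8, 24], result=34

Final answer: 34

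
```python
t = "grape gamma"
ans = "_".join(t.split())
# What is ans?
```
Trace:
  t='grape gamma'
  t='grape gamma', ans='grape_gamma'

Final answer: 'grape_gamma'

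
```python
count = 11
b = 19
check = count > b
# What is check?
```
Trace:
  count=11
  count=11, b=19
  count=11, b=19, check=False

Final answer: False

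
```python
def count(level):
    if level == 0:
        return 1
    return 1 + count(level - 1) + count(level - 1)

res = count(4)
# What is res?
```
Call trace (a repeated sub-call is expanded the first time; later identical calls just restate its return value):
count(level=4)
  count(level=3)
    count(level=2)
      count(level=1)
        count(level=0)
        -> return 1
        count(level=0)
        -> return 1
      -> return 3
      count(level=1) -> return 3  (same call as traced above)
    -> return 7
    count(level=2) -> return 7  (same call as traced above)
  -> return 15
  count(level=3) -> return 15  (same call as traced above)
-> return 31

Final answer: 31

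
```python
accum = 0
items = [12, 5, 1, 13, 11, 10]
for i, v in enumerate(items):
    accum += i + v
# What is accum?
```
Trace:
  accum=0
  accum=12, i=0, v=12
  accum=18, i=1, v=5
  accum=21, i=2, v=1
  accum=37, i=3, v=13
  accum=52, i=4, v=11
  accum=67, i=5, v=10

Final answer: 67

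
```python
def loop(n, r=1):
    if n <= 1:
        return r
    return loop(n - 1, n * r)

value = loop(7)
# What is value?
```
Call trace:
loop(n=7, r=1)
  loop(n=6, r=7)
    loop(n=5, r=42)
      loop(n=4, r=210)
        loop(n=3, r=840)
          loop(n=2, r=2520)
            loop(n=1, r=5040)
            -> return 5040
          -> return 5040
        -> return 5040
      -> return 5040
    -> return 5040
  -> return 5040
-> return 5040

Final answer: 5040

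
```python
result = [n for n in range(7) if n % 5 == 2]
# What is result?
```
Trace:
  n=0
  n=1
  n=2
  n=3
  n=4
  n=5
  n=6
  result=[2]

Final answer: [2]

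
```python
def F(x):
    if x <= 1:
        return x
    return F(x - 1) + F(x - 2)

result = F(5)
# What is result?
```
Call trace (a repeated sub-call is expanded the first time; later identical calls just restate its return value):
F(x=5)
  F(x=4)
    F(x=3)
      F(x=2)
        F(x=1)
        -> return 1
        F(x=0)
        -> return 0
      -> return 1
      F(x=1)
      -> return 1
    -> return 2
    F(x=2) -> return 1  (same call as traced above)
  -> return 3
  F(x=3) -> return 2  (same call as traced above)
-> return 5

Final answer: 5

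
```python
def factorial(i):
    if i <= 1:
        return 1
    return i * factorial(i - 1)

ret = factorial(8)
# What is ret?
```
Call trace:
factorial(i=8)
  factorial(i=7)
    factorial(i=6)
      factorial(i=5)
        factorial(i=4)
          factorial(i=3)
            factorial(i=2)
              factorial(i=1)
              -> return 1
            -> return 2
          -> return 6
        -> return 24
      -> return 120
    -> return 720
  -> return 5040
-> return 40320

Final answer: 40320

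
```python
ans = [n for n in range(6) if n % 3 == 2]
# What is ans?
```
Trace:
  n=0
  n=1
  n=2
  n=3
  n=4
  n=5
  ans=[2, 5]

Final answer: [2, 5]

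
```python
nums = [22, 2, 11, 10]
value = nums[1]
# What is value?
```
Trace:
  nums=[22, 2, 11, 10]
  nums=[22, 2, 11, 10], value=2

Final answer: 2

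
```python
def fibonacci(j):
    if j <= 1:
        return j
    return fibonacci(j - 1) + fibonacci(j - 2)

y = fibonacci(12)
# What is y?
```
Call trace (a repeated sub-call is expanded the first time; later identical calls just restate its return value):
fibonacci(j=12)
  fibonacci(j=11)
    fibonacci(j=10)
      fibonacci(j=9)
        fibonacci(j=8)
          fibonacci(j=7)
            fibonacci(j=6)
              fibonacci(j=5)
                fibonacci(j=4)
                  fibonacci(j=3)
                    fibonacci(j=2)
                      fibonacci(j=1)
                      -> return 1
                      fibonacci(j=0)
                      -> return 0
                    -> return 1
                    fibonacci(j=1)
                    -> return 1
                  -> return 2
                  fibonacci(j=2) -> return 1  (same call as traced above)
                -> return 3
                fibonacci(j=3) -> return 2  (same call as traced above)
              -> return 5
              fibonacci(j=4) -> return 3  (same call as traced above)
            -> return 8
            fibonacci(j=5) -> return 5  (same call as traced above)
          -> return 13
          fibonacci(j=6) -> return 8  (same call as traced above)
        -> return 21
        fibonacci(j=7) -> return 13  (same call as traced above)
      -> return 34
      fibonacci(j=8) -> return 21  (same call as traced above)
    -> return 55
    fibonacci(j=9) -> return 34  (same call as traced above)
  -> return 89
  fibonacci(j=10) -> return 55  (same call as traced above)
-> return 144

Final answer: 144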